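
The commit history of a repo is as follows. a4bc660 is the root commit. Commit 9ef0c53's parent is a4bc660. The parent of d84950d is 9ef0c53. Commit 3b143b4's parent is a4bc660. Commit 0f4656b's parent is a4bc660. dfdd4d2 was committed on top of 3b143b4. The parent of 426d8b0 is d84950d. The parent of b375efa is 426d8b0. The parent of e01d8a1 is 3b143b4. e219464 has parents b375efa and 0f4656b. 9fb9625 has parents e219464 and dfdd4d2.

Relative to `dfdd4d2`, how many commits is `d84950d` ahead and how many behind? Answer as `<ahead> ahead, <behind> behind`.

2 ahead, 2 behind

Reachable from d84950d: {9ef0c53, a4bc660, d84950d}.
Reachable from dfdd4d2: {3b143b4, a4bc660, dfdd4d2}.
Only in d84950d's history (ahead): {9ef0c53, d84950d} — 2.
Only in dfdd4d2's history (behind): {3b143b4, dfdd4d2} — 2.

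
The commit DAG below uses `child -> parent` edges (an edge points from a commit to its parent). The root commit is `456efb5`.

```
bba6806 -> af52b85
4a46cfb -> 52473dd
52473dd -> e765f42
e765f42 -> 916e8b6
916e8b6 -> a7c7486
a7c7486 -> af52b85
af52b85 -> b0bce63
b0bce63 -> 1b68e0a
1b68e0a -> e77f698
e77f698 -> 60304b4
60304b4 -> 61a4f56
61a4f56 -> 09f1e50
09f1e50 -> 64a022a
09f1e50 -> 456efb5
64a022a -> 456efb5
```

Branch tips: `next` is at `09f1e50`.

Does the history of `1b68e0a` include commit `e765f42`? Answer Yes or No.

No

Ancestors of 1b68e0a: {09f1e50, 1b68e0a, 456efb5, 60304b4, 61a4f56, 64a022a, e77f698}.
e765f42 is not in that set, so it is not an ancestor of 1b68e0a.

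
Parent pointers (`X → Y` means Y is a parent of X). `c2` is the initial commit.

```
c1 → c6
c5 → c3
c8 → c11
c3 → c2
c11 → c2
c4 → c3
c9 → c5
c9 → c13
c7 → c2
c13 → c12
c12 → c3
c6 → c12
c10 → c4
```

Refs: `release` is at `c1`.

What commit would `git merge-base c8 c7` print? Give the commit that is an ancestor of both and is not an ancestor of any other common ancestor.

c2

Ancestors of c8: {c11, c2, c8}.
Ancestors of c7: {c2, c7}.
Common ancestors: {c2}.
The only common ancestor is c2, so it is the merge base.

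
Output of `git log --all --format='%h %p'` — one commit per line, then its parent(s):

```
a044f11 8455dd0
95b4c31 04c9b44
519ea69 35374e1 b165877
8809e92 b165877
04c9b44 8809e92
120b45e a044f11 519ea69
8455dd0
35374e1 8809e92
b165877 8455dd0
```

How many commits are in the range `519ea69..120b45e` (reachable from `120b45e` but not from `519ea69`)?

2

Reachable from 120b45e: {120b45e, 35374e1, 519ea69, 8455dd0, 8809e92, a044f11, b165877}.
Reachable from 519ea69: {35374e1, 519ea69, 8455dd0, 8809e92, b165877}.
In 120b45e's history but not 519ea69's: {120b45e, a044f11} — 2 commits.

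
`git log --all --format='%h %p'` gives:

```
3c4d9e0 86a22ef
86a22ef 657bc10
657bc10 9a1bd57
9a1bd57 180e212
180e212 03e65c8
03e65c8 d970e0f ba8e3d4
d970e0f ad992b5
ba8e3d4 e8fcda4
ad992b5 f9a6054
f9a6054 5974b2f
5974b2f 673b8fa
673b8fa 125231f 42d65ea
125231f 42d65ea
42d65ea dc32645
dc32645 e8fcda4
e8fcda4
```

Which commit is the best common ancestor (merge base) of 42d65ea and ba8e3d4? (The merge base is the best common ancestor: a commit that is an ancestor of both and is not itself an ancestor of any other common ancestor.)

e8fcda4

Ancestors of 42d65ea: {42d65ea, dc32645, e8fcda4}.
Ancestors of ba8e3d4: {ba8e3d4, e8fcda4}.
Common ancestors: {e8fcda4}.
The only common ancestor is e8fcda4, so it is the merge base.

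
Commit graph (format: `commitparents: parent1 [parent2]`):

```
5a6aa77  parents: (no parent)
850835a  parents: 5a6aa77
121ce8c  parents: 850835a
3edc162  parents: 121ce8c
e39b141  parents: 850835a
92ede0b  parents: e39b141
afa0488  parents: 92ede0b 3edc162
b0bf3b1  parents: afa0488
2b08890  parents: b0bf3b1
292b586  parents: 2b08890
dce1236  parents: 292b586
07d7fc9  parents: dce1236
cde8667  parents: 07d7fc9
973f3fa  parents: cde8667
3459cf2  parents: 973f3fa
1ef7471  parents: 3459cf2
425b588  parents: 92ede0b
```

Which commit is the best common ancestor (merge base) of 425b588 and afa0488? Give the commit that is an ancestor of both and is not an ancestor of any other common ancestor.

92ede0b

Ancestors of 425b588: {425b588, 5a6aa77, 850835a, 92ede0b, e39b141}.
Ancestors of afa0488: {121ce8c, 3edc162, 5a6aa77, 850835a, 92ede0b, afa0488, e39b141}.
Common ancestors: {5a6aa77, 850835a, 92ede0b, e39b141}.
Among these, 92ede0b is not an ancestor of any other common ancestor — it is the merge base.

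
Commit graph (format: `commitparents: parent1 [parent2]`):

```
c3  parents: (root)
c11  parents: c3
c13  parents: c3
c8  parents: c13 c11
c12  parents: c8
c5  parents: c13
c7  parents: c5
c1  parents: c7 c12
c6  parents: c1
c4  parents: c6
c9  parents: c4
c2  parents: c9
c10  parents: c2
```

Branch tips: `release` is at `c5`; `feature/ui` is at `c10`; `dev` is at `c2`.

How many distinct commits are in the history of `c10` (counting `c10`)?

Walking parent pointers from c10: reachable set = {c1, c10, c11, c12, c13, c2, c3, c4, c5, c6, c7, c8, c9}.
That is 13 commits.

13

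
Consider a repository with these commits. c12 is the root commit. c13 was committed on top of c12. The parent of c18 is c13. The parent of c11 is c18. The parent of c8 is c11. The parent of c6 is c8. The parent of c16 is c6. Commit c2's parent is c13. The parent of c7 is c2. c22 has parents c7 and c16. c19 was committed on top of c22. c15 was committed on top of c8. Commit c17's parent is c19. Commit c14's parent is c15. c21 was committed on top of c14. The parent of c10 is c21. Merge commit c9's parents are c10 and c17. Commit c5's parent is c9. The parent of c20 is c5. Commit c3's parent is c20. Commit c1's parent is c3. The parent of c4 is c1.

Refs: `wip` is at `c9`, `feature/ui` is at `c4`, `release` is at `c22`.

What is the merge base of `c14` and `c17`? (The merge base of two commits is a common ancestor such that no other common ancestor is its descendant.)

c8

Ancestors of c14: {c11, c12, c13, c14, c15, c18, c8}.
Ancestors of c17: {c11, c12, c13, c16, c17, c18, c19, c2, c22, c6, c7, c8}.
Common ancestors: {c11, c12, c13, c18, c8}.
Among these, c8 is not an ancestor of any other common ancestor — it is the merge base.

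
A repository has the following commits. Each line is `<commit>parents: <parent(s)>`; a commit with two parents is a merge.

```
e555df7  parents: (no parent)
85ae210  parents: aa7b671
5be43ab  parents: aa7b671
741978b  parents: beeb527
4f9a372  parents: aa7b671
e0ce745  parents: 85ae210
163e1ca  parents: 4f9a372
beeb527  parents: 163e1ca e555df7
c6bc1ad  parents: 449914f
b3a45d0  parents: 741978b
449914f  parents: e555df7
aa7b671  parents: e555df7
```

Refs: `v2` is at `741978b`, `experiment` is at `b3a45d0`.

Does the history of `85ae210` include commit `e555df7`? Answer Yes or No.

Yes

Ancestors of 85ae210 (commits reachable by following parents): {85ae210, aa7b671, e555df7}.
e555df7 is in that set, so it is an ancestor of 85ae210.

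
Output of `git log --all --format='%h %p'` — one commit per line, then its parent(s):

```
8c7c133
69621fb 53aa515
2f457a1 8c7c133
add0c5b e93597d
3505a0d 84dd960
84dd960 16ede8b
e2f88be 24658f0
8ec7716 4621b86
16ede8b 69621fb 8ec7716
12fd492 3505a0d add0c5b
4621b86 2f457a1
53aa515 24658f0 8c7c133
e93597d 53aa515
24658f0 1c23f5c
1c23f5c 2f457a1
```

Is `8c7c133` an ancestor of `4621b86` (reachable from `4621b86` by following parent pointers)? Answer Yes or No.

Yes

Ancestors of 4621b86 (commits reachable by following parents): {2f457a1, 4621b86, 8c7c133}.
8c7c133 is in that set, so it is an ancestor of 4621b86.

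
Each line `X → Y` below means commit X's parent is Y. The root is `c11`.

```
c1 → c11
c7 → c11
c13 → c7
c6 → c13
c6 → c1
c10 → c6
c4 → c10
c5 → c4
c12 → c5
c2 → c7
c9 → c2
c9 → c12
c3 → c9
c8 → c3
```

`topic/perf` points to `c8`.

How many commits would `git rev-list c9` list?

Walking parent pointers from c9: reachable set = {c1, c10, c11, c12, c13, c2, c4, c5, c6, c7, c9}.
That is 11 commits.

11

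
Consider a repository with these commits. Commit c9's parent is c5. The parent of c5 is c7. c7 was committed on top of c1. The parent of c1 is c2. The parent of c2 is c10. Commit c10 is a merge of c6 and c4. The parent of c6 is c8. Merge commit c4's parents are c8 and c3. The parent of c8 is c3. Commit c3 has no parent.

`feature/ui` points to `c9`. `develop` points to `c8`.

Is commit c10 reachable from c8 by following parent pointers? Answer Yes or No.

No

Ancestors of c8: {c3, c8}.
c10 is not in that set, so it is not an ancestor of c8.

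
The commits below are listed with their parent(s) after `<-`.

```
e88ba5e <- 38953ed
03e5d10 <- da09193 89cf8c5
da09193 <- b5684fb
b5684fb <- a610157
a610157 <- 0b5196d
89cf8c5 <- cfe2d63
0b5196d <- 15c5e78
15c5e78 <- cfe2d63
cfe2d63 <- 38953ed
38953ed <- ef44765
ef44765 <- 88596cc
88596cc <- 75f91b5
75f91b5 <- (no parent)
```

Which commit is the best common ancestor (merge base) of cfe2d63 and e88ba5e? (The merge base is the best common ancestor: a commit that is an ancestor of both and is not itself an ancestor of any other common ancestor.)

38953ed

Ancestors of cfe2d63: {38953ed, 75f91b5, 88596cc, cfe2d63, ef44765}.
Ancestors of e88ba5e: {38953ed, 75f91b5, 88596cc, e88ba5e, ef44765}.
Common ancestors: {38953ed, 75f91b5, 88596cc, ef44765}.
Among these, 38953ed is not an ancestor of any other common ancestor — it is the merge base.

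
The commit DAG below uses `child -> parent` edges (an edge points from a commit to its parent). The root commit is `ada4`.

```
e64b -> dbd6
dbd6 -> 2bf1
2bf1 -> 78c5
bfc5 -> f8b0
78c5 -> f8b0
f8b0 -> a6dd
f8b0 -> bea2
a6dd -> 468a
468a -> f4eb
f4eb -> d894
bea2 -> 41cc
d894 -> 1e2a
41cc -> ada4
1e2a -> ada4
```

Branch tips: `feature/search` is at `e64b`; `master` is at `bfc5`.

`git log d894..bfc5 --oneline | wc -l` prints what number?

Reachable from bfc5: {1e2a, 41cc, 468a, a6dd, ada4, bea2, bfc5, d894, f4eb, f8b0}.
Reachable from d894: {1e2a, ada4, d894}.
In bfc5's history but not d894's: {41cc, 468a, a6dd, bea2, bfc5, f4eb, f8b0} — 7 commits.

7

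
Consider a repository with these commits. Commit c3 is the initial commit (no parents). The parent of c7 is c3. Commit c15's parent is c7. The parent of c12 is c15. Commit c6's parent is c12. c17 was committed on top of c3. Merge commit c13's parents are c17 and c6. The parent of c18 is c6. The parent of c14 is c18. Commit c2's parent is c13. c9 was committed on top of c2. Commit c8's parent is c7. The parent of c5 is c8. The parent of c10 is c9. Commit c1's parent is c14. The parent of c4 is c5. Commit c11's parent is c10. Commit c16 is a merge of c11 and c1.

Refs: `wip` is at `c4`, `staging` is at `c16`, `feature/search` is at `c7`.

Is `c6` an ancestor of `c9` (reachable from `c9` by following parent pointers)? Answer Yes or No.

Ancestors of c9 (commits reachable by following parents): {c12, c13, c15, c17, c2, c3, c6, c7, c9}.
c6 is in that set, so it is an ancestor of c9.

Yes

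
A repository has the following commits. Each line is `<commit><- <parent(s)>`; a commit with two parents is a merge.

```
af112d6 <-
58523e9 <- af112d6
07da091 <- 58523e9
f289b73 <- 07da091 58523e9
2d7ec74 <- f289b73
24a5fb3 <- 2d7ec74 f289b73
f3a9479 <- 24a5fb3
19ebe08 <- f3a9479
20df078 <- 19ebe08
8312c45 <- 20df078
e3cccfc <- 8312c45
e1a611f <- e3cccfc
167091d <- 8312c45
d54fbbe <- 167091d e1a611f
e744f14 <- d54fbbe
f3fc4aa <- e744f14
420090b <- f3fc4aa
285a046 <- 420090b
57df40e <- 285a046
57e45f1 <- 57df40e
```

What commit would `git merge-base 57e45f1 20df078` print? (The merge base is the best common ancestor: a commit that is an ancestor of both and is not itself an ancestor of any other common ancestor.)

Ancestors of 57e45f1: {07da091, 167091d, 19ebe08, 20df078, 24a5fb3, 285a046, 2d7ec74, 420090b, 57df40e, 57e45f1, 58523e9, 8312c45, af112d6, d54fbbe, e1a611f, e3cccfc, e744f14, f289b73, f3a9479, f3fc4aa}.
Ancestors of 20df078: {07da091, 19ebe08, 20df078, 24a5fb3, 2d7ec74, 58523e9, af112d6, f289b73, f3a9479}.
Common ancestors: {07da091, 19ebe08, 20df078, 24a5fb3, 2d7ec74, 58523e9, af112d6, f289b73, f3a9479}.
Among these, 20df078 is not an ancestor of any other common ancestor — it is the merge base.

20df078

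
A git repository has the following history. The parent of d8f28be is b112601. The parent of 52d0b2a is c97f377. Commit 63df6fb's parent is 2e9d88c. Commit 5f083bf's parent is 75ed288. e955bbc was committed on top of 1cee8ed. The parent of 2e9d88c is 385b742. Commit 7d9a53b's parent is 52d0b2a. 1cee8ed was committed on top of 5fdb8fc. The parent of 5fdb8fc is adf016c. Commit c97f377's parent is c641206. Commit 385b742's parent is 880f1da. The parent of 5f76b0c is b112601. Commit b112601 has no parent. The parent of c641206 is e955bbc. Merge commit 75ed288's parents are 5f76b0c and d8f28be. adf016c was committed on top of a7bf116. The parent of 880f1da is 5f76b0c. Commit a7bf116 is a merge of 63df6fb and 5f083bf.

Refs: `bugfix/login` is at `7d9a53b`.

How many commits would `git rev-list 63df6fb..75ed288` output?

2

Reachable from 75ed288: {5f76b0c, 75ed288, b112601, d8f28be}.
Reachable from 63df6fb: {2e9d88c, 385b742, 5f76b0c, 63df6fb, 880f1da, b112601}.
In 75ed288's history but not 63df6fb's: {75ed288, d8f28be} — 2 commits.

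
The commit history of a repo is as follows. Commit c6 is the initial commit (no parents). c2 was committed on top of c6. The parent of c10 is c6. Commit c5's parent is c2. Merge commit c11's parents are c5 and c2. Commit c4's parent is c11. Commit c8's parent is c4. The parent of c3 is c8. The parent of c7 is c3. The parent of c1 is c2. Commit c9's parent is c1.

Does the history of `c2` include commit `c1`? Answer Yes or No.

Ancestors of c2: {c2, c6}.
c1 is not in that set, so it is not an ancestor of c2.

No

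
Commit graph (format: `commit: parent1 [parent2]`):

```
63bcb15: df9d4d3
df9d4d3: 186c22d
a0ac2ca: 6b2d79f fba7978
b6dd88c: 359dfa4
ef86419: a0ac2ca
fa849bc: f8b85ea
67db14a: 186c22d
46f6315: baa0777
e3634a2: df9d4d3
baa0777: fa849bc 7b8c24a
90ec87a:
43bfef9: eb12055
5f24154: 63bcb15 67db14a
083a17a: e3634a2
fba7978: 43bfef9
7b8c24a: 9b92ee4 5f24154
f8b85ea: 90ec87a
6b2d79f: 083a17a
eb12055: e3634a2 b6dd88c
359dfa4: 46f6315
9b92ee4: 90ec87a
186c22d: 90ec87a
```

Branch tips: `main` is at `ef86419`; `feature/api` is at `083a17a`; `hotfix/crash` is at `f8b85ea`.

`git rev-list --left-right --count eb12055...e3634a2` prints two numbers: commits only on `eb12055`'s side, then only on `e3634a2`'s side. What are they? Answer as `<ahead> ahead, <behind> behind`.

12 ahead, 0 behind

Reachable from eb12055: {186c22d, 359dfa4, 46f6315, 5f24154, 63bcb15, 67db14a, 7b8c24a, 90ec87a, 9b92ee4, b6dd88c, baa0777, df9d4d3, e3634a2, eb12055, f8b85ea, fa849bc}.
Reachable from e3634a2: {186c22d, 90ec87a, df9d4d3, e3634a2}.
Only in eb12055's history (ahead): {359dfa4, 46f6315, 5f24154, 63bcb15, 67db14a, 7b8c24a, 9b92ee4, b6dd88c, baa0777, eb12055, f8b85ea, fa849bc} — 12.
Only in e3634a2's history (behind): {} — 0.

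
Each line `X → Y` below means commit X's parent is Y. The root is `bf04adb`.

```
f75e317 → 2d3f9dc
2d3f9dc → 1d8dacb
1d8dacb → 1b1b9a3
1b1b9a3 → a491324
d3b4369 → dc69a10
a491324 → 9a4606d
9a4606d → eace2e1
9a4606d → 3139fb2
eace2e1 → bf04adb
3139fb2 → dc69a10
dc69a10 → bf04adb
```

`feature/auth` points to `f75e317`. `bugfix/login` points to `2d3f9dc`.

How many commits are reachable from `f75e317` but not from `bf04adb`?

Reachable from f75e317: {1b1b9a3, 1d8dacb, 2d3f9dc, 3139fb2, 9a4606d, a491324, bf04adb, dc69a10, eace2e1, f75e317}.
Reachable from bf04adb: {bf04adb}.
In f75e317's history but not bf04adb's: {1b1b9a3, 1d8dacb, 2d3f9dc, 3139fb2, 9a4606d, a491324, dc69a10, eace2e1, f75e317} — 9 commits.

9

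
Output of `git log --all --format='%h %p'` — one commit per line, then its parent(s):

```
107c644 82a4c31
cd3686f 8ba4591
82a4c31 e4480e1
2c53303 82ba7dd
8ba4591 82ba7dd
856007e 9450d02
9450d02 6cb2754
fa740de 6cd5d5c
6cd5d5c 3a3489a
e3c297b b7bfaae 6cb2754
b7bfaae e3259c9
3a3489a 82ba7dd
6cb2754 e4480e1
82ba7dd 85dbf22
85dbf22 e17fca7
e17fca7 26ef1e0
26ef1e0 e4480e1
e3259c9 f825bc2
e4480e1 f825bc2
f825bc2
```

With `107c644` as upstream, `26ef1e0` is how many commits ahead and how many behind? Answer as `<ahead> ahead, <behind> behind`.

Reachable from 26ef1e0: {26ef1e0, e4480e1, f825bc2}.
Reachable from 107c644: {107c644, 82a4c31, e4480e1, f825bc2}.
Only in 26ef1e0's history (ahead): {26ef1e0} — 1.
Only in 107c644's history (behind): {107c644, 82a4c31} — 2.

1 ahead, 2 behind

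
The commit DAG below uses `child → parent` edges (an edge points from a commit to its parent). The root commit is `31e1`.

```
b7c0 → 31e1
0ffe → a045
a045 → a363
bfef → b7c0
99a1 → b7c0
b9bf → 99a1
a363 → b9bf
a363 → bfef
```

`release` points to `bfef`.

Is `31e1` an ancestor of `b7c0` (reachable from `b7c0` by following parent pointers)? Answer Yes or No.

Yes

Ancestors of b7c0 (commits reachable by following parents): {31e1, b7c0}.
31e1 is in that set, so it is an ancestor of b7c0.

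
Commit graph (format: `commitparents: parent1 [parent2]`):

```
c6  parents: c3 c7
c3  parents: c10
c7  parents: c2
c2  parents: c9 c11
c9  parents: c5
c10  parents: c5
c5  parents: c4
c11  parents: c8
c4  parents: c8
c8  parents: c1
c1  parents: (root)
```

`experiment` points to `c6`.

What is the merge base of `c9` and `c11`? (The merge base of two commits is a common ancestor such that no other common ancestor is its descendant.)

Ancestors of c9: {c1, c4, c5, c8, c9}.
Ancestors of c11: {c1, c11, c8}.
Common ancestors: {c1, c8}.
Among these, c8 is not an ancestor of any other common ancestor — it is the merge base.

c8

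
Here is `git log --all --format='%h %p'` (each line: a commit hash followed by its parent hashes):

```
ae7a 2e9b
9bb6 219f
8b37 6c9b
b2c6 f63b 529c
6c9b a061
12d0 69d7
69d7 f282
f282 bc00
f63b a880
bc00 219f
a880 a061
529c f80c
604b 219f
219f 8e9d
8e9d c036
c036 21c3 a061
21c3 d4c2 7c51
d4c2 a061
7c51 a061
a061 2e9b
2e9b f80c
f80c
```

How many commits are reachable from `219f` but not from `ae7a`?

7

Reachable from 219f: {219f, 21c3, 2e9b, 7c51, 8e9d, a061, c036, d4c2, f80c}.
Reachable from ae7a: {2e9b, ae7a, f80c}.
In 219f's history but not ae7a's: {219f, 21c3, 7c51, 8e9d, a061, c036, d4c2} — 7 commits.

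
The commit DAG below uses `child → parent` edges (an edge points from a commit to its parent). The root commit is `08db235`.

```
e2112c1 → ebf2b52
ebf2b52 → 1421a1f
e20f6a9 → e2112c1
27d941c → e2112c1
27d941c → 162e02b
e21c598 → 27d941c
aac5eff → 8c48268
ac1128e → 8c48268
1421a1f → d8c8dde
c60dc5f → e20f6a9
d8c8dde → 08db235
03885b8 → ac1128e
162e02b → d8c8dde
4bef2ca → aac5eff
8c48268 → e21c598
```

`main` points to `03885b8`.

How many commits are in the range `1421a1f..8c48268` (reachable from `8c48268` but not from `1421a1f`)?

Reachable from 8c48268: {08db235, 1421a1f, 162e02b, 27d941c, 8c48268, d8c8dde, e2112c1, e21c598, ebf2b52}.
Reachable from 1421a1f: {08db235, 1421a1f, d8c8dde}.
In 8c48268's history but not 1421a1f's: {162e02b, 27d941c, 8c48268, e2112c1, e21c598, ebf2b52} — 6 commits.

6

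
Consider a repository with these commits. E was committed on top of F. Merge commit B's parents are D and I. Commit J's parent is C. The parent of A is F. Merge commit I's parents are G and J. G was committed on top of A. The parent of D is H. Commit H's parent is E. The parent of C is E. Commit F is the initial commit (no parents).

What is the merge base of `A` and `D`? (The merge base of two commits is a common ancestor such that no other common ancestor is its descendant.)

F

Ancestors of A: {A, F}.
Ancestors of D: {D, E, F, H}.
Common ancestors: {F}.
The only common ancestor is F, so it is the merge base.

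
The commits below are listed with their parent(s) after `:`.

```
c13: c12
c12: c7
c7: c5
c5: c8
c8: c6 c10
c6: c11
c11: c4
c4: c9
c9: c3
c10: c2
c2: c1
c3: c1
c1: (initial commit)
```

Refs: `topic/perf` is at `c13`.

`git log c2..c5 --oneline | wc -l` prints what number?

Reachable from c5: {c1, c10, c11, c2, c3, c4, c5, c6, c8, c9}.
Reachable from c2: {c1, c2}.
In c5's history but not c2's: {c10, c11, c3, c4, c5, c6, c8, c9} — 8 commits.

8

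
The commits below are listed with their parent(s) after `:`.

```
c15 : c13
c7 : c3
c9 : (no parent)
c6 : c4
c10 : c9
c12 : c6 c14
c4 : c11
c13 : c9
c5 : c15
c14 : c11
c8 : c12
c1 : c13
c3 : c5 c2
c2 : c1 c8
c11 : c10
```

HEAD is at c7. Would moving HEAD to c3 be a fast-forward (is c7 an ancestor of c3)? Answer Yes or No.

No

A fast-forward from c7 to c3 is possible iff c7 is an ancestor of c3.
Ancestors of c3: {c1, c10, c11, c12, c13, c14, c15, c2, c3, c4, c5, c6, c8, c9}.
c7 is not among them, so fast-forward is not possible.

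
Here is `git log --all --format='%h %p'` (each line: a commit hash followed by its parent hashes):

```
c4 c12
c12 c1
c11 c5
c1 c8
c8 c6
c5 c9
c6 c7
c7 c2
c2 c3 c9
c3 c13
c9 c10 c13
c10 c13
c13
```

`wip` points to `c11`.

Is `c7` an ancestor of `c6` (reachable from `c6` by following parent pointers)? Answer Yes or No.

Ancestors of c6 (commits reachable by following parents): {c10, c13, c2, c3, c6, c7, c9}.
c7 is in that set, so it is an ancestor of c6.

Yes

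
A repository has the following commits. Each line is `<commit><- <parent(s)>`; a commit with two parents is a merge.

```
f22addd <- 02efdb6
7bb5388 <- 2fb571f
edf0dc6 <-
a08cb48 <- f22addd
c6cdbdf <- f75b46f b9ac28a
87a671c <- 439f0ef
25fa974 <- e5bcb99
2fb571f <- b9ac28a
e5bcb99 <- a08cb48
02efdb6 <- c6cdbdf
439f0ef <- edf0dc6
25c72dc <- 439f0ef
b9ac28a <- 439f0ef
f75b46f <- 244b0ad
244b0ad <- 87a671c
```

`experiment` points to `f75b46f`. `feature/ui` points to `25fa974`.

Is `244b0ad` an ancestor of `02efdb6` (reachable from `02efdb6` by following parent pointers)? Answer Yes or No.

Ancestors of 02efdb6 (commits reachable by following parents): {02efdb6, 244b0ad, 439f0ef, 87a671c, b9ac28a, c6cdbdf, edf0dc6, f75b46f}.
244b0ad is in that set, so it is an ancestor of 02efdb6.

Yes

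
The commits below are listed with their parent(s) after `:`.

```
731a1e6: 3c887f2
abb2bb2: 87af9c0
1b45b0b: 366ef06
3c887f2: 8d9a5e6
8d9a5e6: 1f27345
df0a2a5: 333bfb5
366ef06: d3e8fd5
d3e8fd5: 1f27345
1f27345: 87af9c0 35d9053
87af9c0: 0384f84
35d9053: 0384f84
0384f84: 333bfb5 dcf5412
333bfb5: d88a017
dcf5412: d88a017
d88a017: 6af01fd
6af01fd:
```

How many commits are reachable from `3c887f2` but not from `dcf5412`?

Reachable from 3c887f2: {0384f84, 1f27345, 333bfb5, 35d9053, 3c887f2, 6af01fd, 87af9c0, 8d9a5e6, d88a017, dcf5412}.
Reachable from dcf5412: {6af01fd, d88a017, dcf5412}.
In 3c887f2's history but not dcf5412's: {0384f84, 1f27345, 333bfb5, 35d9053, 3c887f2, 87af9c0, 8d9a5e6} — 7 commits.

7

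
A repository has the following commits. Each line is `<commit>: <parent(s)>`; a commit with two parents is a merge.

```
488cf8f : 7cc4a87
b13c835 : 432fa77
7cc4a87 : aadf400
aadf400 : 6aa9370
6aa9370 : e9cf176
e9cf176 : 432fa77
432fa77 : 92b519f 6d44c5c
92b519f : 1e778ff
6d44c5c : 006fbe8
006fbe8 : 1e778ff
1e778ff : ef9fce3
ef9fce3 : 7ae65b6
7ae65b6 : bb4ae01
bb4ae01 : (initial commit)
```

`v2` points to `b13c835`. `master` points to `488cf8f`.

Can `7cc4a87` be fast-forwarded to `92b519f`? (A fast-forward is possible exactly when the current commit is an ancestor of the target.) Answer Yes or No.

No

A fast-forward from 7cc4a87 to 92b519f is possible iff 7cc4a87 is an ancestor of 92b519f.
Ancestors of 92b519f: {1e778ff, 7ae65b6, 92b519f, bb4ae01, ef9fce3}.
7cc4a87 is not among them, so fast-forward is not possible.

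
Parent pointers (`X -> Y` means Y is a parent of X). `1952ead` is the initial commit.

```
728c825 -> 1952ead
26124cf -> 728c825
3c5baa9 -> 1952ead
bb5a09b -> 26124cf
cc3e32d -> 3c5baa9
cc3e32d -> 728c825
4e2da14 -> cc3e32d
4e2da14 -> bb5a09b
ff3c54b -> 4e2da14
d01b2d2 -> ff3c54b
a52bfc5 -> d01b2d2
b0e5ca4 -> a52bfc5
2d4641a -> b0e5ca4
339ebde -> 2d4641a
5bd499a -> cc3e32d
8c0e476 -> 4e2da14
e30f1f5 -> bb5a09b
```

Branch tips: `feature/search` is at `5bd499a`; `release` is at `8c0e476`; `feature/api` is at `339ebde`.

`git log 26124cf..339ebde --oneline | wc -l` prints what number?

Reachable from 339ebde: {1952ead, 26124cf, 2d4641a, 339ebde, 3c5baa9, 4e2da14, 728c825, a52bfc5, b0e5ca4, bb5a09b, cc3e32d, d01b2d2, ff3c54b}.
Reachable from 26124cf: {1952ead, 26124cf, 728c825}.
In 339ebde's history but not 26124cf's: {2d4641a, 339ebde, 3c5baa9, 4e2da14, a52bfc5, b0e5ca4, bb5a09b, cc3e32d, d01b2d2, ff3c54b} — 10 commits.

10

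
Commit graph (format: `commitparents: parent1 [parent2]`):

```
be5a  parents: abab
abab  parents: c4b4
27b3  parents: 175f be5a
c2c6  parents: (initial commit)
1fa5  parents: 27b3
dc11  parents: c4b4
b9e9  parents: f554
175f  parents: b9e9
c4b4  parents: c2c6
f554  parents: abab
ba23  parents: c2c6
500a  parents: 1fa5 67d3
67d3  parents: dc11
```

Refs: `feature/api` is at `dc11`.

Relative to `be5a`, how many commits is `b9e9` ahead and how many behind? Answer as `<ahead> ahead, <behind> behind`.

Reachable from b9e9: {abab, b9e9, c2c6, c4b4, f554}.
Reachable from be5a: {abab, be5a, c2c6, c4b4}.
Only in b9e9's history (ahead): {b9e9, f554} — 2.
Only in be5a's history (behind): {be5a} — 1.

2 ahead, 1 behind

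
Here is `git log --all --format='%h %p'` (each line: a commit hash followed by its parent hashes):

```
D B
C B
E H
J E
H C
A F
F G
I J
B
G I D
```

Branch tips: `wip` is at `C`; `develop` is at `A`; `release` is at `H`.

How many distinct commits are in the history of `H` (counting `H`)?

3

Walking parent pointers from H: reachable set = {B, C, H}.
That is 3 commits.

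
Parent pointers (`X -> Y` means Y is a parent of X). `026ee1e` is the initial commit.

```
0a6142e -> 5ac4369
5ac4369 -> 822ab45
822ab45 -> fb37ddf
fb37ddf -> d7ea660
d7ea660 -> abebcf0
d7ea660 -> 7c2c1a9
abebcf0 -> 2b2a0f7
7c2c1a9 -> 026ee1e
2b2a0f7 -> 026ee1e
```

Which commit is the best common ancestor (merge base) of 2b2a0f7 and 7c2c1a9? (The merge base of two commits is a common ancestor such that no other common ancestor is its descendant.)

026ee1e

Ancestors of 2b2a0f7: {026ee1e, 2b2a0f7}.
Ancestors of 7c2c1a9: {026ee1e, 7c2c1a9}.
Common ancestors: {026ee1e}.
The only common ancestor is 026ee1e, so it is the merge base.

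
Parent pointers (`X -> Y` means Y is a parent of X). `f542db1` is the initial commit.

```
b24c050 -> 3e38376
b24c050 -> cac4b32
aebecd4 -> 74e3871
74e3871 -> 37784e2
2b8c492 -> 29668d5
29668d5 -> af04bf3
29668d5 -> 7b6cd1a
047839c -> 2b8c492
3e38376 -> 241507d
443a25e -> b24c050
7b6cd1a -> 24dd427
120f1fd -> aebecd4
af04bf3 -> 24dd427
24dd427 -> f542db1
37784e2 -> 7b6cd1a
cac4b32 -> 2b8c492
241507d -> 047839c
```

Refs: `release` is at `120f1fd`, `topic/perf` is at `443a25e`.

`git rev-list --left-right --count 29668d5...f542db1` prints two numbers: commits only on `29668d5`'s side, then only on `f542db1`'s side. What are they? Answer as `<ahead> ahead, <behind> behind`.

4 ahead, 0 behind

Reachable from 29668d5: {24dd427, 29668d5, 7b6cd1a, af04bf3, f542db1}.
Reachable from f542db1: {f542db1}.
Only in 29668d5's history (ahead): {24dd427, 29668d5, 7b6cd1a, af04bf3} — 4.
Only in f542db1's history (behind): {} — 0.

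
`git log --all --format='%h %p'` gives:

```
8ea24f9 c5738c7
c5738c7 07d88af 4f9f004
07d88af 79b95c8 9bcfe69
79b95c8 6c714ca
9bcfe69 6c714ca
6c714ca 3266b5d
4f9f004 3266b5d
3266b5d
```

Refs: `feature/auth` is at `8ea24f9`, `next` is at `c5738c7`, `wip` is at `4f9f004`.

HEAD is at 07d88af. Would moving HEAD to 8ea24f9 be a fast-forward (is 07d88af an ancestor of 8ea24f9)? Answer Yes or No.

Yes

A fast-forward from 07d88af to 8ea24f9 is possible iff 07d88af is an ancestor of 8ea24f9.
Ancestors of 8ea24f9: {07d88af, 3266b5d, 4f9f004, 6c714ca, 79b95c8, 8ea24f9, 9bcfe69, c5738c7}.
07d88af is among them, so fast-forward is possible.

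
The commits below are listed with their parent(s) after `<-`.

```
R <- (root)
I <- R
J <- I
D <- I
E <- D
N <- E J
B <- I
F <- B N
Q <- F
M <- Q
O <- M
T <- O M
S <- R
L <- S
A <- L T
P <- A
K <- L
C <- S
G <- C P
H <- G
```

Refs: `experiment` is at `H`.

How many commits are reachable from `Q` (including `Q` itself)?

9

Walking parent pointers from Q: reachable set = {B, D, E, F, I, J, N, Q, R}.
That is 9 commits.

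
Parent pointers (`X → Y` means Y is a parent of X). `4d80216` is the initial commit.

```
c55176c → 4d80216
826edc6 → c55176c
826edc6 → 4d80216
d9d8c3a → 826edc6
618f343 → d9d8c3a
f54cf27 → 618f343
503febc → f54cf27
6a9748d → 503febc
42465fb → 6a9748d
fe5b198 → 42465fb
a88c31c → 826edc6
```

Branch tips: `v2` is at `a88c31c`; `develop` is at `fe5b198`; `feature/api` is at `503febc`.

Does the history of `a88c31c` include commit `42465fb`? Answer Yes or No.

No

Ancestors of a88c31c: {4d80216, 826edc6, a88c31c, c55176c}.
42465fb is not in that set, so it is not an ancestor of a88c31c.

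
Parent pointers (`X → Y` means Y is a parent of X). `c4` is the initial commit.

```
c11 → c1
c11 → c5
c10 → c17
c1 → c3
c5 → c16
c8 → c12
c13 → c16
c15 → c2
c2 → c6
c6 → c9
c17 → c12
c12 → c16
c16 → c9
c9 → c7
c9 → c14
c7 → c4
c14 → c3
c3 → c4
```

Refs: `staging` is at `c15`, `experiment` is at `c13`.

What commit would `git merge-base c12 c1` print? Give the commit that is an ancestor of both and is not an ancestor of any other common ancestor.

c3

Ancestors of c12: {c12, c14, c16, c3, c4, c7, c9}.
Ancestors of c1: {c1, c3, c4}.
Common ancestors: {c3, c4}.
Among these, c3 is not an ancestor of any other common ancestor — it is the merge base.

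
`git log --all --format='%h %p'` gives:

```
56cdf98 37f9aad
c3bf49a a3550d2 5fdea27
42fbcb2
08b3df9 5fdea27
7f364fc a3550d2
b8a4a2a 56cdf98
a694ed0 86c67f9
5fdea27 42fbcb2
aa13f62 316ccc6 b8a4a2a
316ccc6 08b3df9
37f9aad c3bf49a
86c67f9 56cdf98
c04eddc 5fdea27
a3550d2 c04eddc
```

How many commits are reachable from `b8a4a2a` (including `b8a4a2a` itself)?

Walking parent pointers from b8a4a2a: reachable set = {37f9aad, 42fbcb2, 56cdf98, 5fdea27, a3550d2, b8a4a2a, c04eddc, c3bf49a}.
That is 8 commits.

8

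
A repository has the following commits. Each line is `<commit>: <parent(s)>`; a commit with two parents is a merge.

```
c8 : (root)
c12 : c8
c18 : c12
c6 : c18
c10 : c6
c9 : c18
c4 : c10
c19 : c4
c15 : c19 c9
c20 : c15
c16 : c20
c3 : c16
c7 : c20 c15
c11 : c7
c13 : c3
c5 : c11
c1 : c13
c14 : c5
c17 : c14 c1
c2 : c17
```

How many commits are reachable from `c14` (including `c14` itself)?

Walking parent pointers from c14: reachable set = {c10, c11, c12, c14, c15, c18, c19, c20, c4, c5, c6, c7, c8, c9}.
That is 14 commits.

14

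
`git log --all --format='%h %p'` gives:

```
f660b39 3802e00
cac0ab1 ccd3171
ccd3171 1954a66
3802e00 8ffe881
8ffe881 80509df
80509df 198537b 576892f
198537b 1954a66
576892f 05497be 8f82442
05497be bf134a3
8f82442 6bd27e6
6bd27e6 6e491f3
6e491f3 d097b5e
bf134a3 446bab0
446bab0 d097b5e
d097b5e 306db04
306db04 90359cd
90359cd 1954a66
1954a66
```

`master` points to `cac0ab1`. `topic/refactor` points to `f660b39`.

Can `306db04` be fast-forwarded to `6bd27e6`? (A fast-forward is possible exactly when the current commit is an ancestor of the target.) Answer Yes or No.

Yes

A fast-forward from 306db04 to 6bd27e6 is possible iff 306db04 is an ancestor of 6bd27e6.
Ancestors of 6bd27e6: {1954a66, 306db04, 6bd27e6, 6e491f3, 90359cd, d097b5e}.
306db04 is among them, so fast-forward is possible.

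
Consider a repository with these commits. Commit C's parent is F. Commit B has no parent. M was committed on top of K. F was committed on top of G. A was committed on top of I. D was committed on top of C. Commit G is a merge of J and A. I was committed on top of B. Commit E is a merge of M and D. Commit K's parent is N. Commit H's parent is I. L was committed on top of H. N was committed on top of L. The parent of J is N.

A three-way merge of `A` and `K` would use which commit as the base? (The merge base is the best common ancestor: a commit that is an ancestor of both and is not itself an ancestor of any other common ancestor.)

I

Ancestors of A: {A, B, I}.
Ancestors of K: {B, H, I, K, L, N}.
Common ancestors: {B, I}.
Among these, I is not an ancestor of any other common ancestor — it is the merge base.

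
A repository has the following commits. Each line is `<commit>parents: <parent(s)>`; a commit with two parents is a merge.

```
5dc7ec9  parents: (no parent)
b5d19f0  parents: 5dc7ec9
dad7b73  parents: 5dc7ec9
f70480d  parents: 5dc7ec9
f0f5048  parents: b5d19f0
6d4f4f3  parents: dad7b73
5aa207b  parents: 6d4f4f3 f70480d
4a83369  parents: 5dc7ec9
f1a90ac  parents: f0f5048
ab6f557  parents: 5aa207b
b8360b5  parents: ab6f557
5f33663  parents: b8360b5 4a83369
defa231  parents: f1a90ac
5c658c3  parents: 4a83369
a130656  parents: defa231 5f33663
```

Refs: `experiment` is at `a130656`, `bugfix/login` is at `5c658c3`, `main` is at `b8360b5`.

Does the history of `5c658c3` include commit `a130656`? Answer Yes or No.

Ancestors of 5c658c3: {4a83369, 5c658c3, 5dc7ec9}.
a130656 is not in that set, so it is not an ancestor of 5c658c3.

No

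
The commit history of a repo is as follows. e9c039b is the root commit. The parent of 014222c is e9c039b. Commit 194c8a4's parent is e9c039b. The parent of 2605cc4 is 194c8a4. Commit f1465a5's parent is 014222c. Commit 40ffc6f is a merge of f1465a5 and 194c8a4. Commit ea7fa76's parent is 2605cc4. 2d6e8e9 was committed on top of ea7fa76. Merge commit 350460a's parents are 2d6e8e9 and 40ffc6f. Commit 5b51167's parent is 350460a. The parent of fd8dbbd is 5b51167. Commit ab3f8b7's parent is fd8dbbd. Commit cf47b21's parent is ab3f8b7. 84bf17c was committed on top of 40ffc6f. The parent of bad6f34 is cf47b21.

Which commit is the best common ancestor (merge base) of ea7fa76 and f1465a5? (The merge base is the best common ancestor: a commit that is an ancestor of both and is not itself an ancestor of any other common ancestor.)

Ancestors of ea7fa76: {194c8a4, 2605cc4, e9c039b, ea7fa76}.
Ancestors of f1465a5: {014222c, e9c039b, f1465a5}.
Common ancestors: {e9c039b}.
The only common ancestor is e9c039b, so it is the merge base.

e9c039b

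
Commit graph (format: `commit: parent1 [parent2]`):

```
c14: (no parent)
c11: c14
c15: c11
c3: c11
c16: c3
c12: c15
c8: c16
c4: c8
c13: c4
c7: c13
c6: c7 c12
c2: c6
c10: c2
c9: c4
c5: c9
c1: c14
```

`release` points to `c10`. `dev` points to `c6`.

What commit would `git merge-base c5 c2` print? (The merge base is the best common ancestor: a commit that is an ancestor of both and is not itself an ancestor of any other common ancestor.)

Ancestors of c5: {c11, c14, c16, c3, c4, c5, c8, c9}.
Ancestors of c2: {c11, c12, c13, c14, c15, c16, c2, c3, c4, c6, c7, c8}.
Common ancestors: {c11, c14, c16, c3, c4, c8}.
Among these, c4 is not an ancestor of any other common ancestor — it is the merge base.

c4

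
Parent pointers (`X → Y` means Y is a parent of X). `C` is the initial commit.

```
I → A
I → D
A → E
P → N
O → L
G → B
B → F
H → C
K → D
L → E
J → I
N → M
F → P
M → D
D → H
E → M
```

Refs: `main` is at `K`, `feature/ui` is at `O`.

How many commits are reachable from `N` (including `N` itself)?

Walking parent pointers from N: reachable set = {C, D, H, M, N}.
That is 5 commits.

5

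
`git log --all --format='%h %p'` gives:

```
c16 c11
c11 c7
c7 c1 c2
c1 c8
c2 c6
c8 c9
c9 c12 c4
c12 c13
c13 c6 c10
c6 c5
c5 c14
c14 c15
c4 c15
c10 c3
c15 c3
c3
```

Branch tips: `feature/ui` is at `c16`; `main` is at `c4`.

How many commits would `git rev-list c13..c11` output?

Reachable from c11: {c1, c10, c11, c12, c13, c14, c15, c2, c3, c4, c5, c6, c7, c8, c9}.
Reachable from c13: {c10, c13, c14, c15, c3, c5, c6}.
In c11's history but not c13's: {c1, c11, c12, c2, c4, c7, c8, c9} — 8 commits.

8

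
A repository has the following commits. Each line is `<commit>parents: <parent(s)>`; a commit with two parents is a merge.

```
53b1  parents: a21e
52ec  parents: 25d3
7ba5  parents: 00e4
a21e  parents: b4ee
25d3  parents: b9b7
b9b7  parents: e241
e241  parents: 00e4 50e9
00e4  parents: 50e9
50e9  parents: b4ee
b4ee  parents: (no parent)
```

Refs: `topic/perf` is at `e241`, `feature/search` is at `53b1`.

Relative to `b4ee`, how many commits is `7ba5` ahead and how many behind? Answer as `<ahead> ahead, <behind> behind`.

Reachable from 7ba5: {00e4, 50e9, 7ba5, b4ee}.
Reachable from b4ee: {b4ee}.
Only in 7ba5's history (ahead): {00e4, 50e9, 7ba5} — 3.
Only in b4ee's history (behind): {} — 0.

3 ahead, 0 behind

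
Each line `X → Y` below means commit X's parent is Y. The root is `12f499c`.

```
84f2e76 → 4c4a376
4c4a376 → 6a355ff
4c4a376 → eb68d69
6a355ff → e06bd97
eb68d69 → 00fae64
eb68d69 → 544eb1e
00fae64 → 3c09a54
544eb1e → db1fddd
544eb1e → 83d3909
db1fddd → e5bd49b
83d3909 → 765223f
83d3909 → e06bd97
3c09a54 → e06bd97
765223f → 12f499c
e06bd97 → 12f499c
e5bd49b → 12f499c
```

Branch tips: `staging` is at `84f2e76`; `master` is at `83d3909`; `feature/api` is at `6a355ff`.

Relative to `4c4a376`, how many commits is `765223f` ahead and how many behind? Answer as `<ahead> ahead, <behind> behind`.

0 ahead, 10 behind

Reachable from 765223f: {12f499c, 765223f}.
Reachable from 4c4a376: {00fae64, 12f499c, 3c09a54, 4c4a376, 544eb1e, 6a355ff, 765223f, 83d3909, db1fddd, e06bd97, e5bd49b, eb68d69}.
Only in 765223f's history (ahead): {} — 0.
Only in 4c4a376's history (behind): {00fae64, 3c09a54, 4c4a376, 544eb1e, 6a355ff, 83d3909, db1fddd, e06bd97, e5bd49b, eb68d69} — 10.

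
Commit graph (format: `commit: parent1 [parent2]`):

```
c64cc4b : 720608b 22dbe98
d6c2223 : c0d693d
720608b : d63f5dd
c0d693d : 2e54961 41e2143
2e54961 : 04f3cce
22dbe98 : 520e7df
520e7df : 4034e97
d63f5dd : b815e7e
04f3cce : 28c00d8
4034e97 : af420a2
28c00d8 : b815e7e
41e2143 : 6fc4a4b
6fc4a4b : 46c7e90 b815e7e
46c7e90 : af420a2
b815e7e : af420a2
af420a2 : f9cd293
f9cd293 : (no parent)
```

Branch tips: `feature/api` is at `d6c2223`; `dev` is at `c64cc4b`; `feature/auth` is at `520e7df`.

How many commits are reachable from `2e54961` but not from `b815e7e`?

3

Reachable from 2e54961: {04f3cce, 28c00d8, 2e54961, af420a2, b815e7e, f9cd293}.
Reachable from b815e7e: {af420a2, b815e7e, f9cd293}.
In 2e54961's history but not b815e7e's: {04f3cce, 28c00d8, 2e54961} — 3 commits.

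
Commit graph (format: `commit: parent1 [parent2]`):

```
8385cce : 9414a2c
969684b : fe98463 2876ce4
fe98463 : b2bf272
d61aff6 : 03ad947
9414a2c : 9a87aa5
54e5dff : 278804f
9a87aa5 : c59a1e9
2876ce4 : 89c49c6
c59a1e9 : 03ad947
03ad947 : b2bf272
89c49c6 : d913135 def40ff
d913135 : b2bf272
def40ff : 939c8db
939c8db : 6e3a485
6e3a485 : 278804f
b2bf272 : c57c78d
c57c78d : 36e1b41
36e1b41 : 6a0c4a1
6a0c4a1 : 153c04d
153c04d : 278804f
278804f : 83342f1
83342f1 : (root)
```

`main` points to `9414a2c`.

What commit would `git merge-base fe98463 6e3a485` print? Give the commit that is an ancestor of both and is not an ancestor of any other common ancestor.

278804f

Ancestors of fe98463: {153c04d, 278804f, 36e1b41, 6a0c4a1, 83342f1, b2bf272, c57c78d, fe98463}.
Ancestors of 6e3a485: {278804f, 6e3a485, 83342f1}.
Common ancestors: {278804f, 83342f1}.
Among these, 278804f is not an ancestor of any other common ancestor — it is the merge base.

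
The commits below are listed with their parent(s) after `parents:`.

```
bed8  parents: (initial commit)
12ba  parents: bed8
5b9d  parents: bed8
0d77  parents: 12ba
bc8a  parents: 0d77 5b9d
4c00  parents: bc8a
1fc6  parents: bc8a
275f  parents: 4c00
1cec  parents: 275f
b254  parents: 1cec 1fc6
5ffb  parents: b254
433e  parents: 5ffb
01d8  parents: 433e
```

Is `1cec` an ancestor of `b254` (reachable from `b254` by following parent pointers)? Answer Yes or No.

Ancestors of b254 (commits reachable by following parents): {0d77, 12ba, 1cec, 1fc6, 275f, 4c00, 5b9d, b254, bc8a, bed8}.
1cec is in that set, so it is an ancestor of b254.

Yes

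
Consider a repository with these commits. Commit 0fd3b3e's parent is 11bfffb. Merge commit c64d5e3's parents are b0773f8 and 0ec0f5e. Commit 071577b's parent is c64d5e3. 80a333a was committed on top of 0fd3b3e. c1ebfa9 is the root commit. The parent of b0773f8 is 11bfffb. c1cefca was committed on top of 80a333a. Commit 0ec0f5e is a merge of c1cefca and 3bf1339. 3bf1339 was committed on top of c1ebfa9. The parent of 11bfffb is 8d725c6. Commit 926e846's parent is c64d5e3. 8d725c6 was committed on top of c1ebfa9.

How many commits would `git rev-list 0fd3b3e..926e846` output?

Reachable from 926e846: {0ec0f5e, 0fd3b3e, 11bfffb, 3bf1339, 80a333a, 8d725c6, 926e846, b0773f8, c1cefca, c1ebfa9, c64d5e3}.
Reachable from 0fd3b3e: {0fd3b3e, 11bfffb, 8d725c6, c1ebfa9}.
In 926e846's history but not 0fd3b3e's: {0ec0f5e, 3bf1339, 80a333a, 926e846, b0773f8, c1cefca, c64d5e3} — 7 commits.

7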